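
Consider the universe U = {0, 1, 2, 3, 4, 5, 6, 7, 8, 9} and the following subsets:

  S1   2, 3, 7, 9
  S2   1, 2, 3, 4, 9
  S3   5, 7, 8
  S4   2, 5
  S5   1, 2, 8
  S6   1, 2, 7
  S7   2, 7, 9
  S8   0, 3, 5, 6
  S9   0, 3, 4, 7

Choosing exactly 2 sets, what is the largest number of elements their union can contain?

Choosing S2, S3 covers {1, 2, 3, 4, 5, 7, 8, 9} — 8 elements.
No choice of 2 sets does better; here 0, 6 are left uncovered.

8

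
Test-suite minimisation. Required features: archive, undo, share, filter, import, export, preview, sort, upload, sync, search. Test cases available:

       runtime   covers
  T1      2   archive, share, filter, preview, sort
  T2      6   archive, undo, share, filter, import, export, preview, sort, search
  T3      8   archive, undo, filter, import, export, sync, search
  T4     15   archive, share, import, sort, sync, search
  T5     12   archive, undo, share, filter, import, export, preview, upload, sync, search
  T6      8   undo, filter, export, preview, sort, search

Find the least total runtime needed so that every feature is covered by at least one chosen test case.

14

T1, T5 cover every feature at runtime 2 + 12 = 14.
Any cover uses at least 2 test cases; among all covering selections none totals below 14.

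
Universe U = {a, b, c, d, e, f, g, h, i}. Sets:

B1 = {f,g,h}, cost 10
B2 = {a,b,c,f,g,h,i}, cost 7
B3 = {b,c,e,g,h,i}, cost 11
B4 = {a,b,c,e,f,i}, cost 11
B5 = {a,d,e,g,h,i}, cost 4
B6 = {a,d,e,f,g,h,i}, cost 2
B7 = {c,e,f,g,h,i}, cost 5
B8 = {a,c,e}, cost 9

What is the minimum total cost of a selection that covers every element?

B2, B6 cover every element at cost 7 + 2 = 9.
Any cover uses at least 2 sets; among all covering selections none totals below 9.

9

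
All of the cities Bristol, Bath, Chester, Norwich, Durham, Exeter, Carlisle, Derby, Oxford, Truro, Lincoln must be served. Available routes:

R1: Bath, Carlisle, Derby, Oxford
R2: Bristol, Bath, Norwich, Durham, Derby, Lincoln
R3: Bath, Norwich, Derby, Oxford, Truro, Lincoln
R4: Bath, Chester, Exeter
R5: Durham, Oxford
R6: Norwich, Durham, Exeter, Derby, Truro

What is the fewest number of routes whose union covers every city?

4

R1, R2, R3, R4 together cover {Bristol, Bath, Chester, Norwich, Durham, Exeter, Carlisle, Derby, Oxford, Truro, Lincoln} — every city.
No 3 of the 6 routes cover everything (all 20 triples fall short), so 4 is minimum.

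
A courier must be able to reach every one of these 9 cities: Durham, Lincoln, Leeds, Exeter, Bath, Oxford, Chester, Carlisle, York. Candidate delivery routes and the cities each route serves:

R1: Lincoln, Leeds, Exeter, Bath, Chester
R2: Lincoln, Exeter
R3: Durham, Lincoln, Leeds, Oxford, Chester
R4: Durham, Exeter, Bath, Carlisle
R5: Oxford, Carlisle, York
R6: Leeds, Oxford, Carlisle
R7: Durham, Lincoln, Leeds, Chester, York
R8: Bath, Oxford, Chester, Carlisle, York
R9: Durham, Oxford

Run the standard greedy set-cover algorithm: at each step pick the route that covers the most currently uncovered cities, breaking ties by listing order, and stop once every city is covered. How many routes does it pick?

3

Pick 1: R1 covers 5 new cities (Lincoln, Leeds, Exeter, Bath, Chester).
Pick 2: R5 covers 3 new cities (Oxford, Carlisle, York).
Pick 3: R3 covers 1 new cities (Durham).
Greedy uses 3 routes.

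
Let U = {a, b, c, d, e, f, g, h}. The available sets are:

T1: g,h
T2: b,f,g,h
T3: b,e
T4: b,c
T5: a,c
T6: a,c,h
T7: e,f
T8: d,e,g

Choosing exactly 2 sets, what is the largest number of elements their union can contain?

Choosing T2, T5 covers {a, b, c, f, g, h} — 6 elements.
No choice of 2 sets does better; here d, e are left uncovered.

6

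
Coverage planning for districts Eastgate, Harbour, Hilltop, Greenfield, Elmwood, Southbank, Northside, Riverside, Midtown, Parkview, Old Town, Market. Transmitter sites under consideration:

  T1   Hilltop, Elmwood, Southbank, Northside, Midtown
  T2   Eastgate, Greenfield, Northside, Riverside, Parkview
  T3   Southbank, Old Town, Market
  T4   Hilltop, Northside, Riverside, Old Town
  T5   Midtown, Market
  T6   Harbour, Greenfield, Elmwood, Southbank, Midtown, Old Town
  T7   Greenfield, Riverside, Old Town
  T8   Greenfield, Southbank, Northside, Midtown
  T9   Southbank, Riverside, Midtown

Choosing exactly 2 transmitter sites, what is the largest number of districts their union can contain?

Choosing T2, T6 covers {Eastgate, Harbour, Greenfield, Elmwood, Southbank, Northside, Riverside, Midtown, Parkview, Old Town} — 10 districts.
No choice of 2 transmitter sites does better; here Hilltop, Market are left uncovered.

10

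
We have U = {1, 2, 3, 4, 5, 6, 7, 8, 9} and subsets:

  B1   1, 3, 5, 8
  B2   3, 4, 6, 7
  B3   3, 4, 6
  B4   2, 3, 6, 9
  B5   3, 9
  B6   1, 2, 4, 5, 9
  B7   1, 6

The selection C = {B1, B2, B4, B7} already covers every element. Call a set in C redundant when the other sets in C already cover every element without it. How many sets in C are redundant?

Drop B1: 5, 8 uncovered — not redundant.
Drop B2: 4, 7 uncovered — not redundant.
Drop B4: 2, 9 uncovered — not redundant.
Drop B7: the rest still cover every element — redundant.
1 redundant: B7.

1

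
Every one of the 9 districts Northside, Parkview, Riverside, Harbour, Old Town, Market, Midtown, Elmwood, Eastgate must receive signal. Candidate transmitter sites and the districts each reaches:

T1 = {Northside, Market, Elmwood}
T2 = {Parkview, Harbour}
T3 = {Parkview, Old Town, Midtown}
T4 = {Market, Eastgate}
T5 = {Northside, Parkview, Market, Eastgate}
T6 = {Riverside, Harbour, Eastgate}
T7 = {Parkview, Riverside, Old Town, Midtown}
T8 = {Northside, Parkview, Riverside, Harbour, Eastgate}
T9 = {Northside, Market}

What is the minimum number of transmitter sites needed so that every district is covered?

3

T1, T3, T6 together cover {Northside, Parkview, Riverside, Harbour, Old Town, Market, Midtown, Elmwood, Eastgate} — every district.
No 2 of the 9 transmitter sites cover everything (all 36 pairs fall short), so 3 is minimum.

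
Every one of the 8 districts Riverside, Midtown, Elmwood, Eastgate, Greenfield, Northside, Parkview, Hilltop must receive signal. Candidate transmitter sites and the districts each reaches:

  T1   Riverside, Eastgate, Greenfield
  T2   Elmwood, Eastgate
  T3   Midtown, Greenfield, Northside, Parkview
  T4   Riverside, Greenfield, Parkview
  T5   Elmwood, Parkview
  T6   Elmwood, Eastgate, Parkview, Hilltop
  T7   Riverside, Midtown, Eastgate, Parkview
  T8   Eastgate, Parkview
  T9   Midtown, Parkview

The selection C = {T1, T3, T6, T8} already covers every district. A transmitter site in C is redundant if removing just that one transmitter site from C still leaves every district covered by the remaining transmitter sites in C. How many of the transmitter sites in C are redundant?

1

Drop T1: Riverside uncovered — not redundant.
Drop T3: Midtown, Northside uncovered — not redundant.
Drop T6: Elmwood, Hilltop uncovered — not redundant.
Drop T8: the rest still cover every district — redundant.
1 redundant: T8.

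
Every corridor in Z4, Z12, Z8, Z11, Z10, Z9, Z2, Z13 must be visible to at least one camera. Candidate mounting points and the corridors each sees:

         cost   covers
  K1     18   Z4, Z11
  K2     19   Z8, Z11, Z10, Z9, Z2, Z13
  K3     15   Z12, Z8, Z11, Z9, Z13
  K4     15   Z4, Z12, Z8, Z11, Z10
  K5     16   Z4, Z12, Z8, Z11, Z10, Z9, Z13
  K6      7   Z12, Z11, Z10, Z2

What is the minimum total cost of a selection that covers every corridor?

K5, K6 cover every corridor at cost 16 + 7 = 23.
Any cover uses at least 2 camera mounts; among all covering selections none totals below 23.

23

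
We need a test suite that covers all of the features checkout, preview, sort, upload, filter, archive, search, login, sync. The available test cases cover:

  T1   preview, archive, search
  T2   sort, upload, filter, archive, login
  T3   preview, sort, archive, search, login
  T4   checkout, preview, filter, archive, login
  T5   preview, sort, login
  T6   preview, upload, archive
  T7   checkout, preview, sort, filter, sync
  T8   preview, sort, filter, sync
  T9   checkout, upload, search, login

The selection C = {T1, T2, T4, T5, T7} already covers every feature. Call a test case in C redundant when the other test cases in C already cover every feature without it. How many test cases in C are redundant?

2

Drop T1: search uncovered — not redundant.
Drop T2: upload uncovered — not redundant.
Drop T4: the rest still cover every feature — redundant.
Drop T5: the rest still cover every feature — redundant.
Drop T7: sync uncovered — not redundant.
2 redundant: T4, T5.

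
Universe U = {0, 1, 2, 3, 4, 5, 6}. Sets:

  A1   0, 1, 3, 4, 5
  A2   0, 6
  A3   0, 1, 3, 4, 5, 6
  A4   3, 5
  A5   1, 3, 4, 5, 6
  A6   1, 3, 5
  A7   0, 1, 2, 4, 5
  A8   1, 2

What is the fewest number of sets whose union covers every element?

A3, A7 together cover {0, 1, 2, 3, 4, 5, 6} — every element.
No single set contains all 7 elements, so 2 is optimal.

2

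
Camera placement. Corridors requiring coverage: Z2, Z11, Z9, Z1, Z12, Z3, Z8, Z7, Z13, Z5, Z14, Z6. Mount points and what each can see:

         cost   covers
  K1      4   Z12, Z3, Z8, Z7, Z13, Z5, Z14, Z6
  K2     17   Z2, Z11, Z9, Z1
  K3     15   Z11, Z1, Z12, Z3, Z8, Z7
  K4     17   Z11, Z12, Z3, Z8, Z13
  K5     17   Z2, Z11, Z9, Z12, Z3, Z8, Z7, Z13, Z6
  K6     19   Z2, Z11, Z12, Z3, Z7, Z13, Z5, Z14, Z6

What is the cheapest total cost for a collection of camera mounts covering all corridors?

K1, K2 cover every corridor at cost 4 + 17 = 21.
Any cover uses at least 2 camera mounts; among all covering selections none totals below 21.

21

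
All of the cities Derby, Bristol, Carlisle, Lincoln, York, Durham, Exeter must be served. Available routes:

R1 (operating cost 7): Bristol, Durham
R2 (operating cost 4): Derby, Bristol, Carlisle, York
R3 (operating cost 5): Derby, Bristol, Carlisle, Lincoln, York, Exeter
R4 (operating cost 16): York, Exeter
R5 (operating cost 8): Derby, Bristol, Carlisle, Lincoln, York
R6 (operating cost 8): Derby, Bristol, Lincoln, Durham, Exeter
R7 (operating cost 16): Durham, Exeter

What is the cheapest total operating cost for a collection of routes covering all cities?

R1, R3 cover every city at operating cost 7 + 5 = 12.
Any cover uses at least 2 routes; among all covering selections none totals below 12.

12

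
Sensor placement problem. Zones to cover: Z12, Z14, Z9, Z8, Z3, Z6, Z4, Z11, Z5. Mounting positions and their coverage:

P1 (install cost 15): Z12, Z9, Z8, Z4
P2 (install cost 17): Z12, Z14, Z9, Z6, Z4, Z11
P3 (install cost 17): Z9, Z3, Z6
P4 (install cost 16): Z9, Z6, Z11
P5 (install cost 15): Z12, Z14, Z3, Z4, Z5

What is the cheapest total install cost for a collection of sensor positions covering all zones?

46

P1, P4, P5 cover every zone at install cost 15 + 16 + 15 = 46.
Any cover uses at least 3 sensor positions; among all covering selections none totals below 46.
Greedy by coverage-per-install cost would pick P2, P5, P1 for 47 — worse than the optimum 46.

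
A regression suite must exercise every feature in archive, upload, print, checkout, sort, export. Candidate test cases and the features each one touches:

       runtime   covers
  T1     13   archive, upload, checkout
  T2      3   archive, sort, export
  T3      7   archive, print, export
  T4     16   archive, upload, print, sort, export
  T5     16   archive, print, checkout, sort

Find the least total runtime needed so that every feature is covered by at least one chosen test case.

23

T1, T2, T3 cover every feature at runtime 13 + 3 + 7 = 23.
Any cover uses at least 2 test cases; among all covering selections none totals below 23.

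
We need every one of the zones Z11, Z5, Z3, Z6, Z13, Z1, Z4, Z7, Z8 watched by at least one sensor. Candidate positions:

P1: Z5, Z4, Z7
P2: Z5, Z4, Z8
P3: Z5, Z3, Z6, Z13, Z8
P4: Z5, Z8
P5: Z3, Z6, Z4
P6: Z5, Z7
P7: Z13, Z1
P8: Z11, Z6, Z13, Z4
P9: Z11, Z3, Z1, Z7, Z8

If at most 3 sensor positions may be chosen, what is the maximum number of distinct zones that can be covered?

Choosing P1, P3, P9 covers {Z11, Z5, Z3, Z6, Z13, Z1, Z4, Z7, Z8} — 9 zones.
That is all 9 zones.

9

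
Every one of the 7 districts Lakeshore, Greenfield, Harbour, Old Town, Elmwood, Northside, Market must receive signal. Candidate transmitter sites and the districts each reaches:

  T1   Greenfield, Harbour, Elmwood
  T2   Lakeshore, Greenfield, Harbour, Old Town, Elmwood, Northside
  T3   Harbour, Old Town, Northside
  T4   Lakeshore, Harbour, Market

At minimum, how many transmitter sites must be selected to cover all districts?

2

T2, T4 together cover {Lakeshore, Greenfield, Harbour, Old Town, Elmwood, Northside, Market} — every district.
No single transmitter site contains all 7 districts, so 2 is optimal.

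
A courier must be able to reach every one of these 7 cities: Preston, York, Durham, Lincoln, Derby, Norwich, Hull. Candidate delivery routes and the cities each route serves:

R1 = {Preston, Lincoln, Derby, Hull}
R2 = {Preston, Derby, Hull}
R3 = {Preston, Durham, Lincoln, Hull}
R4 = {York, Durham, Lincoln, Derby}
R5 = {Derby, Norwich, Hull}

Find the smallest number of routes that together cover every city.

3

R1, R4, R5 together cover {Preston, York, Durham, Lincoln, Derby, Norwich, Hull} — every city.
No 2 of the 5 routes cover everything (all 10 pairs fall short), so 3 is minimum.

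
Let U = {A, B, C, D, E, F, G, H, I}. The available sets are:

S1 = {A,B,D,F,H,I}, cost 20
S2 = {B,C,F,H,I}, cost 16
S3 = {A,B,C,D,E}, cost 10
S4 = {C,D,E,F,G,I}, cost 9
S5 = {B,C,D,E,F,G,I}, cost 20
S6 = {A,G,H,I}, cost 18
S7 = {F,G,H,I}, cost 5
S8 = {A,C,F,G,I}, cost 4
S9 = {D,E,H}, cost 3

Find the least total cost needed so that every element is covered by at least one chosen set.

S3, S7 cover every element at cost 10 + 5 = 15.
Any cover uses at least 2 sets; among all covering selections none totals below 15.
Greedy by coverage-per-cost would pick S8, S9, S3 for 17 — worse than the optimum 15.

15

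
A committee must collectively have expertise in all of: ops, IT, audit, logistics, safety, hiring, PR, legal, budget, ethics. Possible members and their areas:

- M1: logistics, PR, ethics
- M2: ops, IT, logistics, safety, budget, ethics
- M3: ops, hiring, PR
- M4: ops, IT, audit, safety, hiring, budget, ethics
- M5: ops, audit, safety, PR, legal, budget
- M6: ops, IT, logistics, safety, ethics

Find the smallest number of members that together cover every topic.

3

M1, M4, M5 together cover {ops, IT, audit, logistics, safety, hiring, PR, legal, budget, ethics} — every topic.
No 2 of the 6 members cover everything (all 15 pairs fall short), so 3 is minimum.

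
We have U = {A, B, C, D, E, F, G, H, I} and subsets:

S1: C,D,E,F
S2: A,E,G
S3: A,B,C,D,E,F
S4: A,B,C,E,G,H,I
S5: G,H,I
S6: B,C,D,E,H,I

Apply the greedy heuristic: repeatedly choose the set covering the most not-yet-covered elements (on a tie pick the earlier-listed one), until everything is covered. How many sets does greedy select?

Pick 1: S4 covers 7 new elements (A, B, C, E, G, H, I).
Pick 2: S1 covers 2 new elements (D, F).
Greedy uses 2 sets.

2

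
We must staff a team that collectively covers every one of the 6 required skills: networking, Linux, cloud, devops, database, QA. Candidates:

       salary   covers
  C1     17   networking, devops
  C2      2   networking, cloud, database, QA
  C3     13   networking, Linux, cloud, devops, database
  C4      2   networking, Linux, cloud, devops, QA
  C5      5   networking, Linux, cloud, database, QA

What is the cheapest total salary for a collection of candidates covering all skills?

4

C2, C4 cover every skill at salary 2 + 2 = 4.
Any cover uses at least 2 candidates; among all covering selections none totals below 4.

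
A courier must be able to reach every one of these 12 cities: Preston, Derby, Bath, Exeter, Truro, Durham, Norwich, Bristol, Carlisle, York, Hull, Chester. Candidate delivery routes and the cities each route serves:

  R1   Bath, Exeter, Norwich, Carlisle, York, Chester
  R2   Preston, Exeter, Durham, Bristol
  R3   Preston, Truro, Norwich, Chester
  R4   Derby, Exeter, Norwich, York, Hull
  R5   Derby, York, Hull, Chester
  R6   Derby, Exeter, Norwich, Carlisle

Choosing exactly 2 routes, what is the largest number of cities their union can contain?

9

Choosing R1, R2 covers {Preston, Bath, Exeter, Durham, Norwich, Bristol, Carlisle, York, Chester} — 9 cities.
No choice of 2 routes does better; here Derby, Truro, Hull are left uncovered.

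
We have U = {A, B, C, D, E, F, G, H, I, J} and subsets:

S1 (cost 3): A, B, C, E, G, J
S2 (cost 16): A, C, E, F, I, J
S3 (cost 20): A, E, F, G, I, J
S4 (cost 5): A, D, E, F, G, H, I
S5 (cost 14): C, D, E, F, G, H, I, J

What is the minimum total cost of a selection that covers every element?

S1, S4 cover every element at cost 3 + 5 = 8.
Any cover uses at least 2 sets; among all covering selections none totals below 8.

8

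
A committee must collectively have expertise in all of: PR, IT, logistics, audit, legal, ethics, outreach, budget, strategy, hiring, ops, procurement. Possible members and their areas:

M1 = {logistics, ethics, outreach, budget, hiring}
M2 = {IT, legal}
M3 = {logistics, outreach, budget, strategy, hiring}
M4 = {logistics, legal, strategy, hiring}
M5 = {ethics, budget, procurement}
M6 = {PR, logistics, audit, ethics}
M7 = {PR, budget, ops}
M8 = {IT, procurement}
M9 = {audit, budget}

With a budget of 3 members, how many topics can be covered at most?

Choosing M2, M3, M6 covers {PR, IT, logistics, audit, legal, ethics, outreach, budget, strategy, hiring} — 10 topics.
No choice of 3 members does better; here ops, procurement are left uncovered.

10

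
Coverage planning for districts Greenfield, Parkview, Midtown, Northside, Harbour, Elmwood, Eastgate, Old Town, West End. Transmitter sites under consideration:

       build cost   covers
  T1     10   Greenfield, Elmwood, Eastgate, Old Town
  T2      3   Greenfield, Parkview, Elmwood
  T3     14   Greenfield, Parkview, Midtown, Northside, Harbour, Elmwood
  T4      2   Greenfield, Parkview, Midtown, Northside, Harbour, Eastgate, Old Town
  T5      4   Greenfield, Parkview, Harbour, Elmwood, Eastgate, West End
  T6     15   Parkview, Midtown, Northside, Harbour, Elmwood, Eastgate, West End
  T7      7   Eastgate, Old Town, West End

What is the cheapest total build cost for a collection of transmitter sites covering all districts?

6

T4, T5 cover every district at build cost 2 + 4 = 6.
Any cover uses at least 2 transmitter sites; among all covering selections none totals below 6.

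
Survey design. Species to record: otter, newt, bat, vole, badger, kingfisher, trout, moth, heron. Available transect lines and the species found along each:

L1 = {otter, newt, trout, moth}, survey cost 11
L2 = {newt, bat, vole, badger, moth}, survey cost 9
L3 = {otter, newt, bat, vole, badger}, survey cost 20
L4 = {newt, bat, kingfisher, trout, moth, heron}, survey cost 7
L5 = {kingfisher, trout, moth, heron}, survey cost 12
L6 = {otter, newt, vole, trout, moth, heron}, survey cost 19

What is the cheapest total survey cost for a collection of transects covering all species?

L3, L4 cover every species at survey cost 20 + 7 = 27.
Any cover uses at least 2 transects; among all covering selections none totals below 27.

27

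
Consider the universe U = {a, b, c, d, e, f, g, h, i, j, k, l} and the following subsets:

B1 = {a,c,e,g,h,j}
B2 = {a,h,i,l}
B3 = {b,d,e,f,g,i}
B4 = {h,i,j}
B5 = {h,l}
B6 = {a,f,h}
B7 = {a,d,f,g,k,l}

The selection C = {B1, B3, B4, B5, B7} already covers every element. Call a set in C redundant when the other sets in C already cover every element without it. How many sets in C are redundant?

Drop B1: c uncovered — not redundant.
Drop B3: b uncovered — not redundant.
Drop B4: the rest still cover every element — redundant.
Drop B5: the rest still cover every element — redundant.
Drop B7: k uncovered — not redundant.
2 redundant: B4, B5.

2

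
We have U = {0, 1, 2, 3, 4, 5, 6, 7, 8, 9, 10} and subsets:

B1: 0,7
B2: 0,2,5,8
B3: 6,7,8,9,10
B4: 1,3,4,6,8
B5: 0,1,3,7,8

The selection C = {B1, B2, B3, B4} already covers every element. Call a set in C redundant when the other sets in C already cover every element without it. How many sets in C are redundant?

Drop B1: the rest still cover every element — redundant.
Drop B2: 2, 5 uncovered — not redundant.
Drop B3: 9, 10 uncovered — not redundant.
Drop B4: 1, 3, 4 uncovered — not redundant.
1 redundant: B1.

1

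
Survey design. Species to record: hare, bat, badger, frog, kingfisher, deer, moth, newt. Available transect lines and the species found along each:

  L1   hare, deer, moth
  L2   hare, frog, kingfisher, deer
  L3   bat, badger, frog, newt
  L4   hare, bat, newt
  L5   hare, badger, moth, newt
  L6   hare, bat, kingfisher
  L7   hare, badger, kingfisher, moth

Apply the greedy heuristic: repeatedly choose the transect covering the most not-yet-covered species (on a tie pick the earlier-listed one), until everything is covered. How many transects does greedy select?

3

Pick 1: L2 covers 4 new species (hare, frog, kingfisher, deer).
Pick 2: L3 covers 3 new species (bat, badger, newt).
Pick 3: L1 covers 1 new species (moth).
Greedy uses 3 transects.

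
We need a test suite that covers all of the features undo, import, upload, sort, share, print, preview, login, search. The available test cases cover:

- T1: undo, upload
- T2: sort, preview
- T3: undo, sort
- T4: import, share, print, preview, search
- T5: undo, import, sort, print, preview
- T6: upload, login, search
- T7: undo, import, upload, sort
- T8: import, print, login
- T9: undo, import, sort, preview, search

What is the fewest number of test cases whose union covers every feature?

T3, T4, T6 together cover {undo, import, upload, sort, share, print, preview, login, search} — every feature.
No 2 of the 9 test cases cover everything (all 36 pairs fall short), so 3 is minimum.

3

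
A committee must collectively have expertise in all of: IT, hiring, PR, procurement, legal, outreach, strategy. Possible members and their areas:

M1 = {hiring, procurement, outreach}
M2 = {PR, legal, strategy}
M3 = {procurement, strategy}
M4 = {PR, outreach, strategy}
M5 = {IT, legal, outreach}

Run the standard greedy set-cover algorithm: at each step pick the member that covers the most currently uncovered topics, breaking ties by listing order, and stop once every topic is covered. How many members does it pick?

Pick 1: M1 covers 3 new topics (hiring, procurement, outreach).
Pick 2: M2 covers 3 new topics (PR, legal, strategy).
Pick 3: M5 covers 1 new topics (IT).
Greedy uses 3 members.

3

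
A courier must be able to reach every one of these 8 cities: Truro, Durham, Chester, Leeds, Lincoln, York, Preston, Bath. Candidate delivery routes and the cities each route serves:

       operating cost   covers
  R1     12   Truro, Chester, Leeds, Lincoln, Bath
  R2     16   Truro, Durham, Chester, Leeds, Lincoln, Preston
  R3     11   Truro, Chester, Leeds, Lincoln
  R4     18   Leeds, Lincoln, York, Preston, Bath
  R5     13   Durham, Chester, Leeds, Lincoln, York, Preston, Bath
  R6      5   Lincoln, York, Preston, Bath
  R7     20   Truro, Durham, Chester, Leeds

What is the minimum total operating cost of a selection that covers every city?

R2, R6 cover every city at operating cost 16 + 5 = 21.
Any cover uses at least 2 routes; among all covering selections none totals below 21.

21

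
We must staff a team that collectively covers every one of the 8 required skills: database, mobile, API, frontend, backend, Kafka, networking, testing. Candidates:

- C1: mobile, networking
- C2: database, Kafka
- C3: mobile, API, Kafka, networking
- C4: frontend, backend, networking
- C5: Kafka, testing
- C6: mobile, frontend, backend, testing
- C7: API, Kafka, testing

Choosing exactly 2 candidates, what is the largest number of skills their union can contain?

Choosing C3, C6 covers {mobile, API, frontend, backend, Kafka, networking, testing} — 7 skills.
No choice of 2 candidates does better; here database is left uncovered.

7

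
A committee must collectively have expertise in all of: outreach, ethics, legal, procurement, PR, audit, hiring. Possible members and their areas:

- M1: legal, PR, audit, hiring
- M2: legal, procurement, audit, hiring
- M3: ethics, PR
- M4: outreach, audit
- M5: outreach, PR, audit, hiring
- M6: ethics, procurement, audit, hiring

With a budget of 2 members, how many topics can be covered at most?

6

Choosing M1, M6 covers {ethics, legal, procurement, PR, audit, hiring} — 6 topics.
No choice of 2 members does better; here outreach is left uncovered.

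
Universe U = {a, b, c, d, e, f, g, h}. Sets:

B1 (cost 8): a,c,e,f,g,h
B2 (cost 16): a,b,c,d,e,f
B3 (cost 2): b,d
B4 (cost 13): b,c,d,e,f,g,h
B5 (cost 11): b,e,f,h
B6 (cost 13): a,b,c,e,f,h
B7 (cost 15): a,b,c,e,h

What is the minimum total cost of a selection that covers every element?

B1, B3 cover every element at cost 8 + 2 = 10.
Any cover uses at least 2 sets; among all covering selections none totals below 10.

10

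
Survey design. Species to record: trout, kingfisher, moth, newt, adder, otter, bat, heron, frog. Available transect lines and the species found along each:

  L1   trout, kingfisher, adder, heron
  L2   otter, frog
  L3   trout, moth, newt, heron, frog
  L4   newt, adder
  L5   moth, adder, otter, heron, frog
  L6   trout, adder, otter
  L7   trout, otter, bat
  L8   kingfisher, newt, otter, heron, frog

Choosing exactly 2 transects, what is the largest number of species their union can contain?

7

Choosing L1, L3 covers {trout, kingfisher, moth, newt, adder, heron, frog} — 7 species.
No choice of 2 transects does better; here otter, bat are left uncovered.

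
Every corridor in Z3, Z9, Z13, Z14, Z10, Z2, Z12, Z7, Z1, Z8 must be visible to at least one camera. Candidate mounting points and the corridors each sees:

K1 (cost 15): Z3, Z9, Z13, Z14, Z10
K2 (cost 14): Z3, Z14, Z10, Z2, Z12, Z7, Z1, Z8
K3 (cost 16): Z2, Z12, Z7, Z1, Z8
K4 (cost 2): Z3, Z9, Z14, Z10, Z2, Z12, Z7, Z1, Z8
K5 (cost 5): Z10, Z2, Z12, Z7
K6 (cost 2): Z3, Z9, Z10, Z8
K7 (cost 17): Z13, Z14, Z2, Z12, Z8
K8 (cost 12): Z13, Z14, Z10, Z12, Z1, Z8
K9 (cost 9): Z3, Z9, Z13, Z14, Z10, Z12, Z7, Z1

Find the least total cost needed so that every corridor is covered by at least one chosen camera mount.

11

K4, K9 cover every corridor at cost 2 + 9 = 11.
Any cover uses at least 2 camera mounts; among all covering selections none totals below 11.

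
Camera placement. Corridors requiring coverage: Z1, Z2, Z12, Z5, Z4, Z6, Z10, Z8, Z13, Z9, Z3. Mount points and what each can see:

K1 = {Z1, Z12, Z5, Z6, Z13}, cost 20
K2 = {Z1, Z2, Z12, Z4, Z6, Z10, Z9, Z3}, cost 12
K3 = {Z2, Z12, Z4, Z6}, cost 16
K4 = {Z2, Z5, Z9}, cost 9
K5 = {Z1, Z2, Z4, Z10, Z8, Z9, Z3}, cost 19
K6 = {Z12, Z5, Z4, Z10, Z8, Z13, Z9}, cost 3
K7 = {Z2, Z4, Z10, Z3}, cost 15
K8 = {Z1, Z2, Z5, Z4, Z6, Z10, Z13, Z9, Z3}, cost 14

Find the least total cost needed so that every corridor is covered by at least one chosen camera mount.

15

K2, K6 cover every corridor at cost 12 + 3 = 15.
Any cover uses at least 2 camera mounts; among all covering selections none totals below 15.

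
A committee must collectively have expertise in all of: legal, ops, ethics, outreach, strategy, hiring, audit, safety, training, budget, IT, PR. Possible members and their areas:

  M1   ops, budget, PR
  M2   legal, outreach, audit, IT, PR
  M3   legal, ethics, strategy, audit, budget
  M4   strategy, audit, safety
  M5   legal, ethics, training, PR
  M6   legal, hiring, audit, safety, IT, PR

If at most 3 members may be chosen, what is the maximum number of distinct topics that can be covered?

Choosing M1, M3, M6 covers {legal, ops, ethics, strategy, hiring, audit, safety, budget, IT, PR} — 10 topics.
No choice of 3 members does better; here outreach, training are left uncovered.

10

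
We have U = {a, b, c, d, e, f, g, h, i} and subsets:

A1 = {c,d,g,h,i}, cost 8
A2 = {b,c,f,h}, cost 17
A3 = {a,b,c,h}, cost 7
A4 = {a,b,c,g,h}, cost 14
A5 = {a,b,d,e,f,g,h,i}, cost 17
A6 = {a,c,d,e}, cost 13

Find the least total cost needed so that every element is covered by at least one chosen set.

24

A3, A5 cover every element at cost 7 + 17 = 24.
Any cover uses at least 2 sets; among all covering selections none totals below 24.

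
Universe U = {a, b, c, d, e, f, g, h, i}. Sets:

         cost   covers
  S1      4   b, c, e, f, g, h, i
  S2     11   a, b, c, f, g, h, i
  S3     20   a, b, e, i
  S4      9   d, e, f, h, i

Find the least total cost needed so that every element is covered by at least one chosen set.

20

S2, S4 cover every element at cost 11 + 9 = 20.
Any cover uses at least 2 sets; among all covering selections none totals below 20.
Greedy by coverage-per-cost would pick S1, S4, S2 for 24 — worse than the optimum 20.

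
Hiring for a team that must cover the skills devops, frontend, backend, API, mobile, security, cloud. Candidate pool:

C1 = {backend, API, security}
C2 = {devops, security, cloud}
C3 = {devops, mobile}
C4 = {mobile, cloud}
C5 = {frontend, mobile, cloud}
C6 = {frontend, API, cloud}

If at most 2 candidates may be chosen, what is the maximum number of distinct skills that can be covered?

6

Choosing C1, C5 covers {frontend, backend, API, mobile, security, cloud} — 6 skills.
No choice of 2 candidates does better; here devops is left uncovered.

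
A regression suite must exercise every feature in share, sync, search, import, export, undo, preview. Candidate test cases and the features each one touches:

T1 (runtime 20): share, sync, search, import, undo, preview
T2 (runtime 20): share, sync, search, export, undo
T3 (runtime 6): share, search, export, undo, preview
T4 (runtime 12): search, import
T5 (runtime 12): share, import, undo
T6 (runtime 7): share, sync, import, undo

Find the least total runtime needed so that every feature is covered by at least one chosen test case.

13

T3, T6 cover every feature at runtime 6 + 7 = 13.
Any cover uses at least 2 test cases; among all covering selections none totals below 13.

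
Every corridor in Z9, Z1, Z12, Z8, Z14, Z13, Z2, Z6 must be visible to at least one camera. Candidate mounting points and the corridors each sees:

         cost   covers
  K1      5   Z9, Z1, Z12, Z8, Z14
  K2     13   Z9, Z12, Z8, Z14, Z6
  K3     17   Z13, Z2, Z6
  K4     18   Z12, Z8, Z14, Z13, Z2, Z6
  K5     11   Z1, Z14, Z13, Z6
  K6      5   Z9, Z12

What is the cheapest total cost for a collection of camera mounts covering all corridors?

22

K1, K3 cover every corridor at cost 5 + 17 = 22.
Any cover uses at least 2 camera mounts; among all covering selections none totals below 22.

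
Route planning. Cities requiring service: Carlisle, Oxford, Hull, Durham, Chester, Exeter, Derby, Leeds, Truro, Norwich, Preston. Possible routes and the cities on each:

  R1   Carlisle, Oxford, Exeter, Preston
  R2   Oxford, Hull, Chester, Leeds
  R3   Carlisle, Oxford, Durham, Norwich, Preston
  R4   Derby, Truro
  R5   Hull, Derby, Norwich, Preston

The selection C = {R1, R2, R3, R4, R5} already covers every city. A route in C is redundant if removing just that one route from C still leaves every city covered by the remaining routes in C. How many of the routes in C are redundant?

Drop R1: Exeter uncovered — not redundant.
Drop R2: Chester, Leeds uncovered — not redundant.
Drop R3: Durham uncovered — not redundant.
Drop R4: Truro uncovered — not redundant.
Drop R5: the rest still cover every city — redundant.
1 redundant: R5.

1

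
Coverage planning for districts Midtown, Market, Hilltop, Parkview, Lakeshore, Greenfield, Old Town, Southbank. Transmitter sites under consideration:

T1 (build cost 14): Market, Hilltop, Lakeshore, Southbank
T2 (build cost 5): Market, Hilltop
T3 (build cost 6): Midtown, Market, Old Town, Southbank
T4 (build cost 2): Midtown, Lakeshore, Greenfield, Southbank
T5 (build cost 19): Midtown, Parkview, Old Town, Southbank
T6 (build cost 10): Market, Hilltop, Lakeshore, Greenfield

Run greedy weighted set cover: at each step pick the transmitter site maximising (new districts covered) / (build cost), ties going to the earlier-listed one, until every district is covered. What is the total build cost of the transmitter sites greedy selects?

32

Pick 1: T4 adds 4 new (Midtown, Lakeshore, Greenfield, Southbank) at build cost 2 (ratio 4/2).
Pick 2: T2 adds 2 new (Market, Hilltop) at build cost 5 (ratio 2/5).
Pick 3: T3 adds 1 new (Old Town) at build cost 6 (ratio 1/6).
Pick 4: T5 adds 1 new (Parkview) at build cost 19 (ratio 1/19).
Greedy total build cost: 2 + 5 + 6 + 19 = 32. (The true optimum is 26, so greedy overshoots here.)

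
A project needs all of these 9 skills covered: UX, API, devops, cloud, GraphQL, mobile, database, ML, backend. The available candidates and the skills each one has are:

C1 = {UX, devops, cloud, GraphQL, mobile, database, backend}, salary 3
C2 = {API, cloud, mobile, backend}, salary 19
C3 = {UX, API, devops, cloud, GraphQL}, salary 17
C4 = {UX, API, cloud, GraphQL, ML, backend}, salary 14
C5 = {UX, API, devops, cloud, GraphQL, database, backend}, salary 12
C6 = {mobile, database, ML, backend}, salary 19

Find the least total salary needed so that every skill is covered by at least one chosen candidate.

C1, C4 cover every skill at salary 3 + 14 = 17.
Any cover uses at least 2 candidates; among all covering selections none totals below 17.

17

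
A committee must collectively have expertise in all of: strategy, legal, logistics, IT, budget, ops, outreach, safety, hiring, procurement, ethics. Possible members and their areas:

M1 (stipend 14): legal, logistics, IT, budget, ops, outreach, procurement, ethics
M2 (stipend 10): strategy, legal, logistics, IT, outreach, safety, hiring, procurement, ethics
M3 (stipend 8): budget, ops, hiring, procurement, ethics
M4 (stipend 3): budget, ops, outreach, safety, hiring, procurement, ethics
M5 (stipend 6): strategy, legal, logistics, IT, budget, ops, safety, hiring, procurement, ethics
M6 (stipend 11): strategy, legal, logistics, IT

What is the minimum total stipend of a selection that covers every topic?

M4, M5 cover every topic at stipend 3 + 6 = 9.
Any cover uses at least 2 members; among all covering selections none totals below 9.

9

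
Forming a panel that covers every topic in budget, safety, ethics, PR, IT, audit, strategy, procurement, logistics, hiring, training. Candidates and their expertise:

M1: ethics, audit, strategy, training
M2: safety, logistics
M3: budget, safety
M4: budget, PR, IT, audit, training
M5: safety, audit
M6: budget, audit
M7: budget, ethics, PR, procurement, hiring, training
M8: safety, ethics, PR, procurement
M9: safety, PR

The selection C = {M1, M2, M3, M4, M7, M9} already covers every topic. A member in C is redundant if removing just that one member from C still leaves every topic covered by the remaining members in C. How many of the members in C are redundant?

2

Drop M1: strategy uncovered — not redundant.
Drop M2: logistics uncovered — not redundant.
Drop M3: the rest still cover every topic — redundant.
Drop M4: IT uncovered — not redundant.
Drop M7: procurement, hiring uncovered — not redundant.
Drop M9: the rest still cover every topic — redundant.
2 redundant: M3, M9.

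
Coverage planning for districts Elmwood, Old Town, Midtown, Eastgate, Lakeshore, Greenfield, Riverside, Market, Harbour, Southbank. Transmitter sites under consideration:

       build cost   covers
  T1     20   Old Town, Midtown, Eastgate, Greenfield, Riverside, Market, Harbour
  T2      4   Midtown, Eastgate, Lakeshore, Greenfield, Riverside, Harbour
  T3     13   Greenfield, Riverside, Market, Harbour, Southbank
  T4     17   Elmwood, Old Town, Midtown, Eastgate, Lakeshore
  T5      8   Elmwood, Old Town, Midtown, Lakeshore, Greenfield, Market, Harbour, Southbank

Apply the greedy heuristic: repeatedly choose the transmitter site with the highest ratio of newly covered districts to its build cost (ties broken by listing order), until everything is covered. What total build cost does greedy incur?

12

Pick 1: T2 adds 6 new (Midtown, Eastgate, Lakeshore, Greenfield, Riverside, Harbour) at build cost 4 (ratio 6/4).
Pick 2: T5 adds 4 new (Elmwood, Old Town, Market, Southbank) at build cost 8 (ratio 4/8).
Greedy total build cost: 4 + 8 = 12.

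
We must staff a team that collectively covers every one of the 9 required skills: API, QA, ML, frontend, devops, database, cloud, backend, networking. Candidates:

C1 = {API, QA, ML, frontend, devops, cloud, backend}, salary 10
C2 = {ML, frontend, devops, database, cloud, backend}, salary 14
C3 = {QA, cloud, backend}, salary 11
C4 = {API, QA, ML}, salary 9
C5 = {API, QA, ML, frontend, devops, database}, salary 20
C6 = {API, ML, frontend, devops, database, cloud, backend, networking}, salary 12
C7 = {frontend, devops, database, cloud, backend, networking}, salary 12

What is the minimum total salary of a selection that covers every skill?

21

C4, C6 cover every skill at salary 9 + 12 = 21.
Any cover uses at least 2 candidates; among all covering selections none totals below 21.
Greedy by coverage-per-salary would pick C1, C6 for 22 — worse than the optimum 21.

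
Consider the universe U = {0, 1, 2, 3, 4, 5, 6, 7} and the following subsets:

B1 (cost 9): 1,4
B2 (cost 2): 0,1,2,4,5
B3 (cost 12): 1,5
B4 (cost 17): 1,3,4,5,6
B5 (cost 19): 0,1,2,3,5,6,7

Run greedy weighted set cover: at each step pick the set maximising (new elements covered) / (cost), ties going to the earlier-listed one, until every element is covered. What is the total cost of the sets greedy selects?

21

Pick 1: B2 adds 5 new (0, 1, 2, 4, 5) at cost 2 (ratio 5/2).
Pick 2: B5 adds 3 new (3, 6, 7) at cost 19 (ratio 3/19).
Greedy total cost: 2 + 19 = 21.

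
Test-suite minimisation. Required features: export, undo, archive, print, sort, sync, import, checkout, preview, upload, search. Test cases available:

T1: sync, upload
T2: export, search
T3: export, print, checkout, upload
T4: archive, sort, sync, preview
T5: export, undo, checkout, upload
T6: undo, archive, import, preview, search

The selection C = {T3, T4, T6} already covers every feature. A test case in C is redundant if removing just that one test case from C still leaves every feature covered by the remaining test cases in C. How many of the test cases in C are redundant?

0

Drop T3: export, print, checkout, upload uncovered — not redundant.
Drop T4: sort, sync uncovered — not redundant.
Drop T6: undo, import, search uncovered — not redundant.
None of the test cases in C is redundant.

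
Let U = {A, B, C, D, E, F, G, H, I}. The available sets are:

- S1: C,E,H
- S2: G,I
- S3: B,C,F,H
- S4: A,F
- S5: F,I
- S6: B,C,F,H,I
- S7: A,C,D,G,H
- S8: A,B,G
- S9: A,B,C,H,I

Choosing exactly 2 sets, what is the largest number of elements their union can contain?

Choosing S6, S7 covers {A, B, C, D, F, G, H, I} — 8 elements.
No choice of 2 sets does better; here E is left uncovered.

8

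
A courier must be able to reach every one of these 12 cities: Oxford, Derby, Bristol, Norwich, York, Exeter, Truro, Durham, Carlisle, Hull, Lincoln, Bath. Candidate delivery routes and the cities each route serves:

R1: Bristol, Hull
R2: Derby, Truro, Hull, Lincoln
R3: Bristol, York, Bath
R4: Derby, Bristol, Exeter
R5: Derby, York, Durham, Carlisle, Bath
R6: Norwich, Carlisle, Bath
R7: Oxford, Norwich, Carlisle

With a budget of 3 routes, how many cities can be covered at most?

Choosing R2, R3, R7 covers {Oxford, Derby, Bristol, Norwich, York, Truro, Carlisle, Hull, Lincoln, Bath} — 10 cities.
No choice of 3 routes does better; here Exeter, Durham are left uncovered.

10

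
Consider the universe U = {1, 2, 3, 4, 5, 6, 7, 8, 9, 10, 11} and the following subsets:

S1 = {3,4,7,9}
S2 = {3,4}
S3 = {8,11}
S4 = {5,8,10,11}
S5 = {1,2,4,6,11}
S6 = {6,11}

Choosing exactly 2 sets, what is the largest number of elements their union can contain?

Choosing S1, S4 covers {3, 4, 5, 7, 8, 9, 10, 11} — 8 elements.
No choice of 2 sets does better; here 1, 2, 6 are left uncovered.

8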